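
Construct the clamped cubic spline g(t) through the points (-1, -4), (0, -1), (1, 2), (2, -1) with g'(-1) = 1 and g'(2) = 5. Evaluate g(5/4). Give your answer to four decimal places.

0.9500

Let σ_i = g''(x_i). Step sizes h_i = 1, 1, 1; slopes of the chords Δ_i = (y_(i+1) - y_i)/h_i = 3, 3, -3.
  1·σ_0 + 4·σ_1 + 1·σ_2 = 6(Δ_1 - Δ_0) = 0
  1·σ_1 + 4·σ_2 + 1·σ_3 = 6(Δ_2 - Δ_1) = -36
Clamped end conditions give two more equations: 2h_0·σ_0 + h_0·σ_1 = 6(Δ_0 - g'(-1)) = 12 and h_2·σ_2 + 2h_2·σ_3 = 6(g'(2) - Δ_2) = 48.
Hence σ_0 = 64/15, σ_1 = 52/15, σ_2 = -272/15, σ_3 = 496/15.
On [1, 2], g(t) = 2 - 37/15·(t - 1) - 136/15·(t - 1)² + 128/15·(t - 1)³.
With (t - 1) = 1/4: g(5/4) = 19/20.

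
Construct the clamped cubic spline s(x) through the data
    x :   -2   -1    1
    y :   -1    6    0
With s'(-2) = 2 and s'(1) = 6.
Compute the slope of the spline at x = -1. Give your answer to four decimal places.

With M_i denoting the second derivative at x_i, h_i = 1, 2, and Δ_i = (y_(i+1) − y_i)/h_i = 7, -3:
  1·M_0 + 6·M_1 + 2·M_2 = 6(Δ_1 - Δ_0) = -60
Clamped end conditions give two more equations: 2h_0·M_0 + h_0·M_1 = 6(Δ_0 - s'(-2)) = 30 and h_1·M_1 + 2h_1·M_2 = 6(s'(1) - Δ_1) = 54.
Forward elimination and back-substitution give M_0 = 79/3, M_1 = -68/3, M_2 = 149/6.
On [-1, 1], s'(x) = b_1 + 2c_1·(x + 1) + 3d_1·(x + 1)² with b_1 = Δ_1 - h_1(2M_1 + M_2)/6 = 23/6, c_1 = M_1/2 = -34/3, d_1 = (M_2 - M_1)/(6h_1) = 95/24. So s'(-1) = 23/6.

3.8333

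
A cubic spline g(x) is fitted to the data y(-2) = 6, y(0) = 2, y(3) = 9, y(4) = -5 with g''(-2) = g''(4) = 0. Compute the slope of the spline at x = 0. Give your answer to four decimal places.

Put m_i = g'' at the i-th knot. Here h = (2, 3, 1) and Δ = (-2, 7/3, -14), so the interior equations h_(i-1)·m_(i-1) + 2(h_(i-1)+h_i)·m_i + h_i·m_(i+1) = 6(Δ_i − Δ_(i-1)) read
  2·m_0 + 10·m_1 + 3·m_2 = 6(Δ_1 - Δ_0) = 26
  3·m_1 + 8·m_2 + 1·m_3 = 6(Δ_2 - Δ_1) = -98
Natural end conditions: m_0 = m_3 = 0.
Hence m_0 = 0, m_1 = 502/71, m_2 = -1058/71, m_3 = 0.
On [0, 3], g'(x) = b_1 + 2c_1·x + 3d_1·x² with b_1 = Δ_1 - h_1(2m_1 + m_2)/6 = 578/213, c_1 = m_1/2 = 251/71, d_1 = (m_2 - m_1)/(6h_1) = -260/213. So g'(0) = 578/213.

2.7136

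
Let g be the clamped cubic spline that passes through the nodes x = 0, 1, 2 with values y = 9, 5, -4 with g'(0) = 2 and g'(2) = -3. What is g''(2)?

23

Let σ_i = g''(x_i). Step sizes h_i = 1, 1; slopes of the chords Δ_i = (y_(i+1) - y_i)/h_i = -4, -9.
  1·σ_0 + 4·σ_1 + 1·σ_2 = 6(Δ_1 - Δ_0) = -30
Clamped end conditions give two more equations: 2h_0·σ_0 + h_0·σ_1 = 6(Δ_0 - g'(0)) = -36 and h_1·σ_1 + 2h_1·σ_2 = 6(g'(2) - Δ_1) = 36.
Solving: σ_0 = -13, σ_1 = -10, σ_2 = 23.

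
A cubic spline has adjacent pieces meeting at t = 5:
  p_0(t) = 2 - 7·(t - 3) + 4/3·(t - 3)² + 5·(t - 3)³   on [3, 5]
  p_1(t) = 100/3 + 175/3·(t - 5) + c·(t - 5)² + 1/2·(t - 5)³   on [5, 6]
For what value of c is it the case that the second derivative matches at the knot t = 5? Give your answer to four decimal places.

p_0''(t) = 8/3 + 30·(t - 3), so p_0''(5) = 188/3. On the right, p_1''(5) = 2c, so c = 94/3.

31.3333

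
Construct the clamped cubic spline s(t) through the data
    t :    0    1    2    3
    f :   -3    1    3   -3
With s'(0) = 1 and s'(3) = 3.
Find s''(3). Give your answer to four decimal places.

37.7333

Write σ_i for s''(x_i). With h_i = 1, 1, 1 and divided differences Δ_i = 4, 2, -6, the continuity of s' gives the tridiagonal system
  1·σ_0 + 4·σ_1 + 1·σ_2 = 6(Δ_1 - Δ_0) = -12
  1·σ_1 + 4·σ_2 + 1·σ_3 = 6(Δ_2 - Δ_1) = -48
Clamped end conditions give two more equations: 2h_0·σ_0 + h_0·σ_1 = 6(Δ_0 - s'(0)) = 18 and h_2·σ_2 + 2h_2·σ_3 = 6(s'(3) - Δ_2) = 54.
Hence σ_0 = 134/15, σ_1 = 2/15, σ_2 = -322/15, σ_3 = 566/15.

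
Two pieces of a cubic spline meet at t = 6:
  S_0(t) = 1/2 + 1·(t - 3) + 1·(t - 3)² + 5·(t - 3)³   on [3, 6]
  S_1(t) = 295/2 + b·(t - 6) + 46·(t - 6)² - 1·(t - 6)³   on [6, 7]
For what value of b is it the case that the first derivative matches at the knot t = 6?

S_0'(t) = 1 + 2·(t - 3) + 15·(t - 3)², so S_0'(6) = 142. On the right, S_1'(6) = b, so b = 142.

142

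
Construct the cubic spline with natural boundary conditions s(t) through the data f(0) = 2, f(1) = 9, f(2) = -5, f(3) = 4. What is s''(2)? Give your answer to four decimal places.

45.2000

With M_i denoting the second derivative at x_i, h_i = 1, 1, 1, and Δ_i = (y_(i+1) − y_i)/h_i = 7, -14, 9:
  1·M_0 + 4·M_1 + 1·M_2 = 6(Δ_1 - Δ_0) = -126
  1·M_1 + 4·M_2 + 1·M_3 = 6(Δ_2 - Δ_1) = 138
Natural end conditions: M_0 = M_3 = 0.
Hence M_0 = 0, M_1 = -214/5, M_2 = 226/5, M_3 = 0.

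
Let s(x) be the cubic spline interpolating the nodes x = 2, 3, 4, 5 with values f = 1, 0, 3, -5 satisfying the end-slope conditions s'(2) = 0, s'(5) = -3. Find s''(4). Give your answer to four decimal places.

Write M_i for s''(x_i). With h_i = 1, 1, 1 and divided differences Δ_i = -1, 3, -8, the continuity of s' gives the tridiagonal system
  1·M_0 + 4·M_1 + 1·M_2 = 6(Δ_1 - Δ_0) = 24
  1·M_1 + 4·M_2 + 1·M_3 = 6(Δ_2 - Δ_1) = -66
Clamped end conditions give two more equations: 2h_0·M_0 + h_0·M_1 = 6(Δ_0 - s'(2)) = -6 and h_2·M_2 + 2h_2·M_3 = 6(s'(5) - Δ_2) = 30.
Forward elimination and back-substitution give M_0 = -54/5, M_1 = 78/5, M_2 = -138/5, M_3 = 144/5.

-27.6000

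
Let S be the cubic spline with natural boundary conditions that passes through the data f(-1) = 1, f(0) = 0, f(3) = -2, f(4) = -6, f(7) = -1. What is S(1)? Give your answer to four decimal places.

0.0689

Put σ_i = S'' at the i-th knot. Here h = (1, 3, 1, 3) and Δ = (-1, -2/3, -4, 5/3), so the interior equations h_(i-1)·σ_(i-1) + 2(h_(i-1)+h_i)·σ_i + h_i·σ_(i+1) = 6(Δ_i − Δ_(i-1)) read
  1·σ_0 + 8·σ_1 + 3·σ_2 = 6(Δ_1 - Δ_0) = 2
  3·σ_1 + 8·σ_2 + 1·σ_3 = 6(Δ_2 - Δ_1) = -20
  1·σ_2 + 8·σ_3 + 3·σ_4 = 6(Δ_3 - Δ_2) = 34
Natural end conditions: σ_0 = σ_4 = 0.
Forward elimination and back-substitution give σ_0 = 0, σ_1 = 59/36, σ_2 = -100/27, σ_3 = 509/108, σ_4 = 0.
On [0, 3], S(t) = 0 - 49/108·t + 59/72·t² - 577/1944·t³.
With t = 1: S(1) = 67/972.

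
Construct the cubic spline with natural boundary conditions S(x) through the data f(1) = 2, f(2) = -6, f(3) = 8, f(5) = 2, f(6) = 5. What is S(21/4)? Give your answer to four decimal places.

1.8947

Put m_i = S'' at the i-th knot. Here h = (1, 1, 2, 1) and Δ = (-8, 14, -3, 3), so the interior equations h_(i-1)·m_(i-1) + 2(h_(i-1)+h_i)·m_i + h_i·m_(i+1) = 6(Δ_i − Δ_(i-1)) read
  1·m_0 + 4·m_1 + 1·m_2 = 6(Δ_1 - Δ_0) = 132
  1·m_1 + 6·m_2 + 2·m_3 = 6(Δ_2 - Δ_1) = -102
  2·m_2 + 6·m_3 + 1·m_4 = 6(Δ_3 - Δ_2) = 36
Natural end conditions: m_0 = m_4 = 0.
Forward elimination and back-substitution give m_0 = 0, m_1 = 2454/61, m_2 = -1764/61, m_3 = 954/61, m_4 = 0.
On [5, 6], S(x) = 2 - 135/61·(x - 5) + 477/61·(x - 5)² - 159/61·(x - 5)³.
With (x - 5) = 1/4: S(21/4) = 7397/3904.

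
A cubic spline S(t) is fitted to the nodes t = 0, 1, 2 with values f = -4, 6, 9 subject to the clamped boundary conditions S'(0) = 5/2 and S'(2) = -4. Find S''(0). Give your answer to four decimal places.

29.7500

Let M_i = S''(x_i). Step sizes h_i = 1, 1; slopes of the chords Δ_i = (y_(i+1) - y_i)/h_i = 10, 3.
  1·M_0 + 4·M_1 + 1·M_2 = 6(Δ_1 - Δ_0) = -42
Clamped end conditions give two more equations: 2h_0·M_0 + h_0·M_1 = 6(Δ_0 - S'(0)) = 45 and h_1·M_1 + 2h_1·M_2 = 6(S'(2) - Δ_1) = -42.
Solving the tridiagonal system: M_0 = 119/4, M_1 = -29/2, M_2 = -55/4.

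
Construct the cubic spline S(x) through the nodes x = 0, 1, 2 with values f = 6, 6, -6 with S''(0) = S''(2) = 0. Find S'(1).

-6

Let σ_i = S''(x_i). Step sizes h_i = 1, 1; slopes of the chords Δ_i = (y_(i+1) - y_i)/h_i = 0, -12.
  1·σ_0 + 4·σ_1 + 1·σ_2 = 6(Δ_1 - Δ_0) = -72
Natural end conditions: σ_0 = σ_2 = 0.
Forward elimination and back-substitution give σ_0 = 0, σ_1 = -18, σ_2 = 0.
On [1, 2], S'(x) = b_1 + 2c_1·(x - 1) + 3d_1·(x - 1)² with b_1 = Δ_1 - h_1(2σ_1 + σ_2)/6 = -6, c_1 = σ_1/2 = -9, d_1 = (σ_2 - σ_1)/(6h_1) = 3. So S'(1) = -6.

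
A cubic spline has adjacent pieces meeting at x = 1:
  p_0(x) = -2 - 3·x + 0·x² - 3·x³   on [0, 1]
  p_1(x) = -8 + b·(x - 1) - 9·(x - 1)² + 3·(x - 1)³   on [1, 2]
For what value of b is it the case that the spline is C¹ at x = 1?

p_0'(x) = -3 + 0·x - 9·x², so p_0'(1) = -12. On the right, p_1'(1) = b, so b = -12.

-12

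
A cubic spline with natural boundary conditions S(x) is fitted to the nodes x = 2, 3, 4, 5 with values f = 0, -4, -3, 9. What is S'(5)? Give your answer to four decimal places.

Put m_i = S'' at the i-th knot. Here h = (1, 1, 1) and Δ = (-4, 1, 12), so the interior equations h_(i-1)·m_(i-1) + 2(h_(i-1)+h_i)·m_i + h_i·m_(i+1) = 6(Δ_i − Δ_(i-1)) read
  1·m_0 + 4·m_1 + 1·m_2 = 6(Δ_1 - Δ_0) = 30
  1·m_1 + 4·m_2 + 1·m_3 = 6(Δ_2 - Δ_1) = 66
Natural end conditions: m_0 = m_3 = 0.
Forward elimination and back-substitution give m_0 = 0, m_1 = 18/5, m_2 = 78/5, m_3 = 0.
On [4, 5], S'(x) = b_2 + 2c_2·(x - 4) + 3d_2·(x - 4)² with b_2 = Δ_2 - h_2(2m_2 + m_3)/6 = 34/5, c_2 = m_2/2 = 39/5, d_2 = (m_3 - m_2)/(6h_2) = -13/5. So S'(5) = 73/5.

14.6000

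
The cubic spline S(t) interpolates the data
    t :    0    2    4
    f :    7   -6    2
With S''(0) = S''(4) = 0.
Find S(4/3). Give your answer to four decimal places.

-3.6111

Write σ_i for S''(x_i). With h_i = 2, 2 and divided differences Δ_i = -13/2, 4, the continuity of S' gives the tridiagonal system
  2·σ_0 + 8·σ_1 + 2·σ_2 = 6(Δ_1 - Δ_0) = 63
Natural end conditions: σ_0 = σ_2 = 0.
Forward elimination and back-substitution give σ_0 = 0, σ_1 = 63/8, σ_2 = 0.
On [0, 2], S(t) = 7 - 73/8·t + 0·t² + 21/32·t³.
With t = 4/3: S(4/3) = -65/18.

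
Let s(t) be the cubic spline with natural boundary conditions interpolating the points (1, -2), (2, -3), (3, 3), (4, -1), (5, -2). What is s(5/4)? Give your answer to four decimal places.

-2.8694

Write m_i for s''(x_i). With h_i = 1, 1, 1, 1 and divided differences Δ_i = -1, 6, -4, -1, the continuity of s' gives the tridiagonal system
  1·m_0 + 4·m_1 + 1·m_2 = 6(Δ_1 - Δ_0) = 42
  1·m_1 + 4·m_2 + 1·m_3 = 6(Δ_2 - Δ_1) = -60
  1·m_2 + 4·m_3 + 1·m_4 = 6(Δ_3 - Δ_2) = 18
Natural end conditions: m_0 = m_4 = 0.
Solving the tridiagonal system: m_0 = 0, m_1 = 111/7, m_2 = -150/7, m_3 = 69/7, m_4 = 0.
On [1, 2], s(t) = -2 - 51/14·(t - 1) + 0·(t - 1)² + 37/14·(t - 1)³.
With (t - 1) = 1/4: s(5/4) = -2571/896.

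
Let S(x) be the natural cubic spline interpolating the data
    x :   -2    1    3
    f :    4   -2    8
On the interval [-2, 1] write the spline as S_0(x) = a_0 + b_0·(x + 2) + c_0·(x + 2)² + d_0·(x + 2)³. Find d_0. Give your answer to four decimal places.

Put M_i = S'' at the i-th knot. Here h = (3, 2) and Δ = (-2, 5), so the interior equations h_(i-1)·M_(i-1) + 2(h_(i-1)+h_i)·M_i + h_i·M_(i+1) = 6(Δ_i − Δ_(i-1)) read
  3·M_0 + 10·M_1 + 2·M_2 = 6(Δ_1 - Δ_0) = 42
Natural end conditions: M_0 = M_2 = 0.
Solving: M_0 = 0, M_1 = 21/5, M_2 = 0.
On [-2, 1], with S_0(x) = a_0 + b_0·(x + 2) + c_0·(x + 2)² + d_0·(x + 2)³: c_0 = M_0/2 = 0, d_0 = (M_1 - M_0)/(6h_0) = 7/30, b_0 = Δ_0 - h_0(2M_0 + M_1)/6 = -41/10.

0.2333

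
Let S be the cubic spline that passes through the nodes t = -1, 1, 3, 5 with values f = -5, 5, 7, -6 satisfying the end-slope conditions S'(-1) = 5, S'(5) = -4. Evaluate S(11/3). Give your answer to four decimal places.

2.9778

Put σ_i = S'' at the i-th knot. Here h = (2, 2, 2) and Δ = (5, 1, -13/2), so the interior equations h_(i-1)·σ_(i-1) + 2(h_(i-1)+h_i)·σ_i + h_i·σ_(i+1) = 6(Δ_i − Δ_(i-1)) read
  2·σ_0 + 8·σ_1 + 2·σ_2 = 6(Δ_1 - Δ_0) = -24
  2·σ_1 + 8·σ_2 + 2·σ_3 = 6(Δ_2 - Δ_1) = -45
Clamped end conditions give two more equations: 2h_0·σ_0 + h_0·σ_1 = 6(Δ_0 - S'(-1)) = 0 and h_2·σ_2 + 2h_2·σ_3 = 6(S'(5) - Δ_2) = 15.
Forward elimination and back-substitution give σ_0 = 7/10, σ_1 = -7/5, σ_2 = -71/10, σ_3 = 73/10.
On [3, 5], S(t) = 7 - 21/5·(t - 3) - 71/20·(t - 3)² + 6/5·(t - 3)³.
With (t - 3) = 2/3: S(11/3) = 134/45.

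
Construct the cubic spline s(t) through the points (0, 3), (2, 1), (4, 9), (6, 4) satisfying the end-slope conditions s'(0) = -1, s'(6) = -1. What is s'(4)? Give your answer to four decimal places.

0.8000

Let m_i = s''(x_i). Step sizes h_i = 2, 2, 2; slopes of the chords Δ_i = (y_(i+1) - y_i)/h_i = -1, 4, -5/2.
  2·m_0 + 8·m_1 + 2·m_2 = 6(Δ_1 - Δ_0) = 30
  2·m_1 + 8·m_2 + 2·m_3 = 6(Δ_2 - Δ_1) = -39
Clamped end conditions give two more equations: 2h_0·m_0 + h_0·m_1 = 6(Δ_0 - s'(0)) = 0 and h_2·m_2 + 2h_2·m_3 = 6(s'(6) - Δ_2) = 9.
Hence m_0 = -33/10, m_1 = 33/5, m_2 = -81/10, m_3 = 63/10.
On [4, 6], s'(t) = b_2 + 2c_2·(t - 4) + 3d_2·(t - 4)² with b_2 = Δ_2 - h_2(2m_2 + m_3)/6 = 4/5, c_2 = m_2/2 = -81/20, d_2 = (m_3 - m_2)/(6h_2) = 6/5. So s'(4) = 4/5.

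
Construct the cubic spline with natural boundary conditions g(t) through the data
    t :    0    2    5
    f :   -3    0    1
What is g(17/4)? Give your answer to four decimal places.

0.9961

Let M_i = g''(x_i). Step sizes h_i = 2, 3; slopes of the chords Δ_i = (y_(i+1) - y_i)/h_i = 3/2, 1/3.
  2·M_0 + 10·M_1 + 3·M_2 = 6(Δ_1 - Δ_0) = -7
Natural end conditions: M_0 = M_2 = 0.
Hence M_0 = 0, M_1 = -7/10, M_2 = 0.
On [2, 5], g(t) = 0 + 31/30·(t - 2) - 7/20·(t - 2)² + 7/180·(t - 2)³.
With (t - 2) = 9/4: g(17/4) = 255/256.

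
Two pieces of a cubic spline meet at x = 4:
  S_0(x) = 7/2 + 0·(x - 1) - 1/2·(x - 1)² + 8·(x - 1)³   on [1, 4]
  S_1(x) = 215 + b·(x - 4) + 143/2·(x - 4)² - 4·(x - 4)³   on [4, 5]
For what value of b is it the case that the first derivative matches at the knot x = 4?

213

S_0'(x) = 0 - 1·(x - 1) + 24·(x - 1)², so S_0'(4) = 213. On the right, S_1'(4) = b, so b = 213.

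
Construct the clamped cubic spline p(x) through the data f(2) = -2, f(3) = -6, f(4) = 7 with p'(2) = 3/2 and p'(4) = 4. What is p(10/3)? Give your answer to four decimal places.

-2.1296

Put m_i = p'' at the i-th knot. Here h = (1, 1) and Δ = (-4, 13), so the interior equations h_(i-1)·m_(i-1) + 2(h_(i-1)+h_i)·m_i + h_i·m_(i+1) = 6(Δ_i − Δ_(i-1)) read
  1·m_0 + 4·m_1 + 1·m_2 = 6(Δ_1 - Δ_0) = 102
Clamped end conditions give two more equations: 2h_0·m_0 + h_0·m_1 = 6(Δ_0 - p'(2)) = -33 and h_1·m_1 + 2h_1·m_2 = 6(p'(4) - Δ_1) = -54.
Forward elimination and back-substitution give m_0 = -163/4, m_1 = 97/2, m_2 = -205/4.
On [3, 4], p(x) = -6 + 43/8·(x - 3) + 97/4·(x - 3)² - 133/8·(x - 3)³.
With (x - 3) = 1/3: p(10/3) = -115/54.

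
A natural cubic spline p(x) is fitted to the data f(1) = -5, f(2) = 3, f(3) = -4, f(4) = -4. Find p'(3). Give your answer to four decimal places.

-5.7333

Let σ_i = p''(x_i). Step sizes h_i = 1, 1, 1; slopes of the chords Δ_i = (y_(i+1) - y_i)/h_i = 8, -7, 0.
  1·σ_0 + 4·σ_1 + 1·σ_2 = 6(Δ_1 - Δ_0) = -90
  1·σ_1 + 4·σ_2 + 1·σ_3 = 6(Δ_2 - Δ_1) = 42
Natural end conditions: σ_0 = σ_3 = 0.
Hence σ_0 = 0, σ_1 = -134/5, σ_2 = 86/5, σ_3 = 0.
On [3, 4], p'(x) = b_2 + 2c_2·(x - 3) + 3d_2·(x - 3)² with b_2 = Δ_2 - h_2(2σ_2 + σ_3)/6 = -86/15, c_2 = σ_2/2 = 43/5, d_2 = (σ_3 - σ_2)/(6h_2) = -43/15. So p'(3) = -86/15.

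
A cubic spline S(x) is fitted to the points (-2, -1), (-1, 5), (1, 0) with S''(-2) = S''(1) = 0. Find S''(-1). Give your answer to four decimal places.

-8.5000

Put M_i = S'' at the i-th knot. Here h = (1, 2) and Δ = (6, -5/2), so the interior equations h_(i-1)·M_(i-1) + 2(h_(i-1)+h_i)·M_i + h_i·M_(i+1) = 6(Δ_i − Δ_(i-1)) read
  1·M_0 + 6·M_1 + 2·M_2 = 6(Δ_1 - Δ_0) = -51
Natural end conditions: M_0 = M_2 = 0.
Solving: M_0 = 0, M_1 = -17/2, M_2 = 0.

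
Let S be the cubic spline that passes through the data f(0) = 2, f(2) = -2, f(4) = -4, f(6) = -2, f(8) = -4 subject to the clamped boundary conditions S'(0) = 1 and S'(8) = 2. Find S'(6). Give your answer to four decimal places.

-0.7143

Write σ_i for S''(x_i). With h_i = 2, 2, 2, 2 and divided differences Δ_i = -2, -1, 1, -1, the continuity of S' gives the tridiagonal system
  2·σ_0 + 8·σ_1 + 2·σ_2 = 6(Δ_1 - Δ_0) = 6
  2·σ_1 + 8·σ_2 + 2·σ_3 = 6(Δ_2 - Δ_1) = 12
  2·σ_2 + 8·σ_3 + 2·σ_4 = 6(Δ_3 - Δ_2) = -12
Clamped end conditions give two more equations: 2h_0·σ_0 + h_0·σ_1 = 6(Δ_0 - S'(0)) = -18 and h_3·σ_3 + 2h_3·σ_4 = 6(S'(8) - Δ_3) = 18.
Hence σ_0 = -37/7, σ_1 = 11/7, σ_2 = 2, σ_3 = -25/7, σ_4 = 44/7.
On [6, 8], S'(x) = b_3 + 2c_3·(x - 6) + 3d_3·(x - 6)² with b_3 = Δ_3 - h_3(2σ_3 + σ_4)/6 = -5/7, c_3 = σ_3/2 = -25/14, d_3 = (σ_4 - σ_3)/(6h_3) = 23/28. So S'(6) = -5/7.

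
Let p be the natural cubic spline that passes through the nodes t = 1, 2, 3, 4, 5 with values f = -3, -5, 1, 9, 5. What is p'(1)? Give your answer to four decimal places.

Let M_i = p''(x_i). Step sizes h_i = 1, 1, 1, 1; slopes of the chords Δ_i = (y_(i+1) - y_i)/h_i = -2, 6, 8, -4.
  1·M_0 + 4·M_1 + 1·M_2 = 6(Δ_1 - Δ_0) = 48
  1·M_1 + 4·M_2 + 1·M_3 = 6(Δ_2 - Δ_1) = 12
  1·M_2 + 4·M_3 + 1·M_4 = 6(Δ_3 - Δ_2) = -72
Natural end conditions: M_0 = M_4 = 0.
Hence M_0 = 0, M_1 = 75/7, M_2 = 36/7, M_3 = -135/7, M_4 = 0.
On [1, 2], p'(t) = b_0 + 2c_0·(t - 1) + 3d_0·(t - 1)² with b_0 = Δ_0 - h_0(2M_0 + M_1)/6 = -53/14, c_0 = M_0/2 = 0, d_0 = (M_1 - M_0)/(6h_0) = 25/14. So p'(1) = -53/14.

-3.7857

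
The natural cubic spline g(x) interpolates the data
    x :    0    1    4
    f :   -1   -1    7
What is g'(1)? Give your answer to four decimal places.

Write m_i for g''(x_i). With h_i = 1, 3 and divided differences Δ_i = 0, 8/3, the continuity of g' gives the tridiagonal system
  1·m_0 + 8·m_1 + 3·m_2 = 6(Δ_1 - Δ_0) = 16
Natural end conditions: m_0 = m_2 = 0.
Solving: m_0 = 0, m_1 = 2, m_2 = 0.
On [1, 4], g'(x) = b_1 + 2c_1·(x - 1) + 3d_1·(x - 1)² with b_1 = Δ_1 - h_1(2m_1 + m_2)/6 = 2/3, c_1 = m_1/2 = 1, d_1 = (m_2 - m_1)/(6h_1) = -1/9. So g'(1) = 2/3.

0.6667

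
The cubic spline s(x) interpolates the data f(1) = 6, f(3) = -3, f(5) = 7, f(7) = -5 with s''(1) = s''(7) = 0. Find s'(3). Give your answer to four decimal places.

Put M_i = s'' at the i-th knot. Here h = (2, 2, 2) and Δ = (-9/2, 5, -6), so the interior equations h_(i-1)·M_(i-1) + 2(h_(i-1)+h_i)·M_i + h_i·M_(i+1) = 6(Δ_i − Δ_(i-1)) read
  2·M_0 + 8·M_1 + 2·M_2 = 6(Δ_1 - Δ_0) = 57
  2·M_1 + 8·M_2 + 2·M_3 = 6(Δ_2 - Δ_1) = -66
Natural end conditions: M_0 = M_3 = 0.
Hence M_0 = 0, M_1 = 49/5, M_2 = -107/10, M_3 = 0.
On [3, 5], s'(x) = b_1 + 2c_1·(x - 3) + 3d_1·(x - 3)² with b_1 = Δ_1 - h_1(2M_1 + M_2)/6 = 61/30, c_1 = M_1/2 = 49/10, d_1 = (M_2 - M_1)/(6h_1) = -41/24. So s'(3) = 61/30.

2.0333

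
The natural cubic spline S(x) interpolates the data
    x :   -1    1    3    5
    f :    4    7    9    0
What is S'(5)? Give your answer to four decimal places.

-5.9333

Put M_i = S'' at the i-th knot. Here h = (2, 2, 2) and Δ = (3/2, 1, -9/2), so the interior equations h_(i-1)·M_(i-1) + 2(h_(i-1)+h_i)·M_i + h_i·M_(i+1) = 6(Δ_i − Δ_(i-1)) read
  2·M_0 + 8·M_1 + 2·M_2 = 6(Δ_1 - Δ_0) = -3
  2·M_1 + 8·M_2 + 2·M_3 = 6(Δ_2 - Δ_1) = -33
Natural end conditions: M_0 = M_3 = 0.
Forward elimination and back-substitution give M_0 = 0, M_1 = 7/10, M_2 = -43/10, M_3 = 0.
On [3, 5], S'(x) = b_2 + 2c_2·(x - 3) + 3d_2·(x - 3)² with b_2 = Δ_2 - h_2(2M_2 + M_3)/6 = -49/30, c_2 = M_2/2 = -43/20, d_2 = (M_3 - M_2)/(6h_2) = 43/120. So S'(5) = -89/15.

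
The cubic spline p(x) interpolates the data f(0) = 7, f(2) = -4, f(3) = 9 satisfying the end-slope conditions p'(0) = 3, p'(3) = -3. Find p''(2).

41

Let m_i = p''(x_i). Step sizes h_i = 2, 1; slopes of the chords Δ_i = (y_(i+1) - y_i)/h_i = -11/2, 13.
  2·m_0 + 6·m_1 + 1·m_2 = 6(Δ_1 - Δ_0) = 111
Clamped end conditions give two more equations: 2h_0·m_0 + h_0·m_1 = 6(Δ_0 - p'(0)) = -51 and h_1·m_1 + 2h_1·m_2 = 6(p'(3) - Δ_1) = -96.
Solving the tridiagonal system: m_0 = -133/4, m_1 = 41, m_2 = -137/2.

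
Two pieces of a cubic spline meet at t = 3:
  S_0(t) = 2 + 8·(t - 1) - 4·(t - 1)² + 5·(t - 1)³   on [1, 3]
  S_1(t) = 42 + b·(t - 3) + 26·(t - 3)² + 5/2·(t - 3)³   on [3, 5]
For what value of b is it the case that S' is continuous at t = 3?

S_0'(t) = 8 - 8·(t - 1) + 15·(t - 1)², so S_0'(3) = 52. On the right, S_1'(3) = b, so b = 52.

52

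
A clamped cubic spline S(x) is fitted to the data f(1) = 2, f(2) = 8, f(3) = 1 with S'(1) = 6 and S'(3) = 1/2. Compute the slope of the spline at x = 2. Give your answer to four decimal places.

Write σ_i for S''(x_i). With h_i = 1, 1 and divided differences Δ_i = 6, -7, the continuity of S' gives the tridiagonal system
  1·σ_0 + 4·σ_1 + 1·σ_2 = 6(Δ_1 - Δ_0) = -78
Clamped end conditions give two more equations: 2h_0·σ_0 + h_0·σ_1 = 6(Δ_0 - S'(1)) = 0 and h_1·σ_1 + 2h_1·σ_2 = 6(S'(3) - Δ_1) = 45.
Hence σ_0 = 67/4, σ_1 = -67/2, σ_2 = 157/4.
On [2, 3], S'(x) = b_1 + 2c_1·(x - 2) + 3d_1·(x - 2)² with b_1 = Δ_1 - h_1(2σ_1 + σ_2)/6 = -19/8, c_1 = σ_1/2 = -67/4, d_1 = (σ_2 - σ_1)/(6h_1) = 97/8. So S'(2) = -19/8.

-2.3750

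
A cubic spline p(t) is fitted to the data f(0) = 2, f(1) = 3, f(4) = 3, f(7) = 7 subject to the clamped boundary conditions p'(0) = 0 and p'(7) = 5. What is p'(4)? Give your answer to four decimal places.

Put M_i = p'' at the i-th knot. Here h = (1, 3, 3) and Δ = (1, 0, 4/3), so the interior equations h_(i-1)·M_(i-1) + 2(h_(i-1)+h_i)·M_i + h_i·M_(i+1) = 6(Δ_i − Δ_(i-1)) read
  1·M_0 + 8·M_1 + 3·M_2 = 6(Δ_1 - Δ_0) = -6
  3·M_1 + 12·M_2 + 3·M_3 = 6(Δ_2 - Δ_1) = 8
Clamped end conditions give two more equations: 2h_0·M_0 + h_0·M_1 = 6(Δ_0 - p'(0)) = 6 and h_2·M_2 + 2h_2·M_3 = 6(p'(7) - Δ_2) = 22.
Forward elimination and back-substitution give M_0 = 112/31, M_1 = -38/31, M_2 = 2/31, M_3 = 338/93.
On [4, 7], p'(t) = b_2 + 2c_2·(t - 4) + 3d_2·(t - 4)² with b_2 = Δ_2 - h_2(2M_2 + M_3)/6 = -17/31, c_2 = M_2/2 = 1/31, d_2 = (M_3 - M_2)/(6h_2) = 166/837. So p'(4) = -17/31.

-0.5484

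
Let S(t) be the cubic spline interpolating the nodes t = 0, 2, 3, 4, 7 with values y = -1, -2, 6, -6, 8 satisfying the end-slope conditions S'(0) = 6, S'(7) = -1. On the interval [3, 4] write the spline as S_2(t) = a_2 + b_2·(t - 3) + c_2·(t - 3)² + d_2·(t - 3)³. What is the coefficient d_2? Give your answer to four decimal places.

11.0222

With M_i denoting the second derivative at x_i, h_i = 2, 1, 1, 3, and Δ_i = (y_(i+1) − y_i)/h_i = -1/2, 8, -12, 14/3:
  2·M_0 + 6·M_1 + 1·M_2 = 6(Δ_1 - Δ_0) = 51
  1·M_1 + 4·M_2 + 1·M_3 = 6(Δ_2 - Δ_1) = -120
  1·M_2 + 8·M_3 + 3·M_4 = 6(Δ_3 - Δ_2) = 100
Clamped end conditions give two more equations: 2h_0·M_0 + h_0·M_1 = 6(Δ_0 - S'(0)) = -39 and h_3·M_3 + 2h_3·M_4 = 6(S'(7) - Δ_3) = -34.
Solving the tridiagonal system: M_0 = -6627/316, M_1 = 1773/79, M_2 = -6591/158, M_3 = 1929/79, M_4 = -8473/474.
On [3, 4], with S_2(t) = a_2 + b_2·(t - 3) + c_2·(t - 3)² + d_2·(t - 3)³: c_2 = M_2/2 = -6591/316, d_2 = (M_3 - M_2)/(6h_2) = 3483/316, b_2 = Δ_2 - h_2(2M_2 + M_3)/6 = -171/79.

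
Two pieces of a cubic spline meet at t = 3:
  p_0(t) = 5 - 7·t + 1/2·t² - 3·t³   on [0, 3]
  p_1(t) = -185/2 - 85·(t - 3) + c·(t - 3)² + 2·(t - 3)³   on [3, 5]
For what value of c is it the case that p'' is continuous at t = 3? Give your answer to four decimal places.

p_0''(t) = 1 - 18·t, so p_0''(3) = -53. On the right, p_1''(3) = 2c, so c = -53/2.

-26.5000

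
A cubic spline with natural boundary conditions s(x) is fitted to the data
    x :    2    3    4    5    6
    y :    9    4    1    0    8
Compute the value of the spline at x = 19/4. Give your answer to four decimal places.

-0.4556

Write m_i for s''(x_i). With h_i = 1, 1, 1, 1 and divided differences Δ_i = -5, -3, -1, 8, the continuity of s' gives the tridiagonal system
  1·m_0 + 4·m_1 + 1·m_2 = 6(Δ_1 - Δ_0) = 12
  1·m_1 + 4·m_2 + 1·m_3 = 6(Δ_2 - Δ_1) = 12
  1·m_2 + 4·m_3 + 1·m_4 = 6(Δ_3 - Δ_2) = 54
Natural end conditions: m_0 = m_4 = 0.
Hence m_0 = 0, m_1 = 93/28, m_2 = -9/7, m_3 = 387/28, m_4 = 0.
On [4, 5], s(x) = 1 - 23/8·(x - 4) - 9/14·(x - 4)² + 141/56·(x - 4)³.
With (x - 4) = 3/4: s(19/4) = -1633/3584.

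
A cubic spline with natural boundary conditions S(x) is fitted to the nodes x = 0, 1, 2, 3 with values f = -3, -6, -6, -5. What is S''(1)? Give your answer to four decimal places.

With m_i denoting the second derivative at x_i, h_i = 1, 1, 1, and Δ_i = (y_(i+1) − y_i)/h_i = -3, 0, 1:
  1·m_0 + 4·m_1 + 1·m_2 = 6(Δ_1 - Δ_0) = 18
  1·m_1 + 4·m_2 + 1·m_3 = 6(Δ_2 - Δ_1) = 6
Natural end conditions: m_0 = m_3 = 0.
Solving: m_0 = 0, m_1 = 22/5, m_2 = 2/5, m_3 = 0.

4.4000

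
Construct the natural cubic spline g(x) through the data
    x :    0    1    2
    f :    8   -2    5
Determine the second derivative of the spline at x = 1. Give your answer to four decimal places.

Put M_i = g'' at the i-th knot. Here h = (1, 1) and Δ = (-10, 7), so the interior equations h_(i-1)·M_(i-1) + 2(h_(i-1)+h_i)·M_i + h_i·M_(i+1) = 6(Δ_i − Δ_(i-1)) read
  1·M_0 + 4·M_1 + 1·M_2 = 6(Δ_1 - Δ_0) = 102
Natural end conditions: M_0 = M_2 = 0.
Forward elimination and back-substitution give M_0 = 0, M_1 = 51/2, M_2 = 0.

25.5000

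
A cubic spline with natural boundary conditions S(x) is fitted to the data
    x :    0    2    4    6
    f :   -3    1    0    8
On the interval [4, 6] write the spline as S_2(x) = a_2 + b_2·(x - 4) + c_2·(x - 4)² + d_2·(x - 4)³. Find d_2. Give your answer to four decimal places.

Let M_i = S''(x_i). Step sizes h_i = 2, 2, 2; slopes of the chords Δ_i = (y_(i+1) - y_i)/h_i = 2, -1/2, 4.
  2·M_0 + 8·M_1 + 2·M_2 = 6(Δ_1 - Δ_0) = -15
  2·M_1 + 8·M_2 + 2·M_3 = 6(Δ_2 - Δ_1) = 27
Natural end conditions: M_0 = M_3 = 0.
Solving: M_0 = 0, M_1 = -29/10, M_2 = 41/10, M_3 = 0.
On [4, 6], with S_2(x) = a_2 + b_2·(x - 4) + c_2·(x - 4)² + d_2·(x - 4)³: c_2 = M_2/2 = 41/20, d_2 = (M_3 - M_2)/(6h_2) = -41/120, b_2 = Δ_2 - h_2(2M_2 + M_3)/6 = 19/15.

-0.3417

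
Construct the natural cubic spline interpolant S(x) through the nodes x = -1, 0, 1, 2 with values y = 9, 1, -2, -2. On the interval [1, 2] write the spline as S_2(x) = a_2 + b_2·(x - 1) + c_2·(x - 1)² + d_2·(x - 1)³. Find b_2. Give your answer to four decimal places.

Write M_i for S''(x_i). With h_i = 1, 1, 1 and divided differences Δ_i = -8, -3, 0, the continuity of S' gives the tridiagonal system
  1·M_0 + 4·M_1 + 1·M_2 = 6(Δ_1 - Δ_0) = 30
  1·M_1 + 4·M_2 + 1·M_3 = 6(Δ_2 - Δ_1) = 18
Natural end conditions: M_0 = M_3 = 0.
Solving the tridiagonal system: M_0 = 0, M_1 = 34/5, M_2 = 14/5, M_3 = 0.
On [1, 2], with S_2(x) = a_2 + b_2·(x - 1) + c_2·(x - 1)² + d_2·(x - 1)³: c_2 = M_2/2 = 7/5, d_2 = (M_3 - M_2)/(6h_2) = -7/15, b_2 = Δ_2 - h_2(2M_2 + M_3)/6 = -14/15.

-0.9333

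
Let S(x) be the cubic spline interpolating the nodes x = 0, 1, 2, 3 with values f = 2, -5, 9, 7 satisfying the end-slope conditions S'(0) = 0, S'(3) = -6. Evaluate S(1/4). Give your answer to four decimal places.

0.7750

Write σ_i for S''(x_i). With h_i = 1, 1, 1 and divided differences Δ_i = -7, 14, -2, the continuity of S' gives the tridiagonal system
  1·σ_0 + 4·σ_1 + 1·σ_2 = 6(Δ_1 - Δ_0) = 126
  1·σ_1 + 4·σ_2 + 1·σ_3 = 6(Δ_2 - Δ_1) = -96
Clamped end conditions give two more equations: 2h_0·σ_0 + h_0·σ_1 = 6(Δ_0 - S'(0)) = -42 and h_2·σ_2 + 2h_2·σ_3 = 6(S'(3) - Δ_2) = -24.
Solving: σ_0 = -238/5, σ_1 = 266/5, σ_2 = -196/5, σ_3 = 38/5.
On [0, 1], S(x) = 2 + 0·x - 119/5·x² + 84/5·x³.
With x = 1/4: S(1/4) = 31/40.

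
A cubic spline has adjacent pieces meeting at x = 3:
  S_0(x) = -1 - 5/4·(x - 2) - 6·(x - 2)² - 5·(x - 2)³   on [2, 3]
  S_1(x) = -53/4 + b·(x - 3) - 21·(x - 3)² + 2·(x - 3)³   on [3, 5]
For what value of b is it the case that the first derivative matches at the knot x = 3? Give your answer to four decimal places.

S_0'(x) = -5/4 - 12·(x - 2) - 15·(x - 2)², so S_0'(3) = -113/4. On the right, S_1'(3) = b, so b = -113/4.

-28.2500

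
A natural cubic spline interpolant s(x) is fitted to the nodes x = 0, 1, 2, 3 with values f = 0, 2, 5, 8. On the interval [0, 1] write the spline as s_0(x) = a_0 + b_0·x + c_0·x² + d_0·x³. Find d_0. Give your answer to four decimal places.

0.2667

Let σ_i = s''(x_i). Step sizes h_i = 1, 1, 1; slopes of the chords Δ_i = (y_(i+1) - y_i)/h_i = 2, 3, 3.
  1·σ_0 + 4·σ_1 + 1·σ_2 = 6(Δ_1 - Δ_0) = 6
  1·σ_1 + 4·σ_2 + 1·σ_3 = 6(Δ_2 - Δ_1) = 0
Natural end conditions: σ_0 = σ_3 = 0.
Forward elimination and back-substitution give σ_0 = 0, σ_1 = 8/5, σ_2 = -2/5, σ_3 = 0.
On [0, 1], with s_0(x) = a_0 + b_0·x + c_0·x² + d_0·x³: c_0 = σ_0/2 = 0, d_0 = (σ_1 - σ_0)/(6h_0) = 4/15, b_0 = Δ_0 - h_0(2σ_0 + σ_1)/6 = 26/15.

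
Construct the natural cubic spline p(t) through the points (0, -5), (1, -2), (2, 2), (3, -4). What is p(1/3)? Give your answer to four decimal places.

-4.2765

Put M_i = p'' at the i-th knot. Here h = (1, 1, 1) and Δ = (3, 4, -6), so the interior equations h_(i-1)·M_(i-1) + 2(h_(i-1)+h_i)·M_i + h_i·M_(i+1) = 6(Δ_i − Δ_(i-1)) read
  1·M_0 + 4·M_1 + 1·M_2 = 6(Δ_1 - Δ_0) = 6
  1·M_1 + 4·M_2 + 1·M_3 = 6(Δ_2 - Δ_1) = -60
Natural end conditions: M_0 = M_3 = 0.
Forward elimination and back-substitution give M_0 = 0, M_1 = 28/5, M_2 = -82/5, M_3 = 0.
On [0, 1], p(t) = -5 + 31/15·t + 0·t² + 14/15·t³.
With t = 1/3: p(1/3) = -1732/405.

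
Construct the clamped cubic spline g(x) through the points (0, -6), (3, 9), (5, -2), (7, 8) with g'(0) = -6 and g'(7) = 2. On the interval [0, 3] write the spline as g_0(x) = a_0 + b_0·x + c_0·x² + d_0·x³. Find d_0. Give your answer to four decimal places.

-1.8363

With M_i denoting the second derivative at x_i, h_i = 3, 2, 2, and Δ_i = (y_(i+1) − y_i)/h_i = 5, -11/2, 5:
  3·M_0 + 10·M_1 + 2·M_2 = 6(Δ_1 - Δ_0) = -63
  2·M_1 + 8·M_2 + 2·M_3 = 6(Δ_2 - Δ_1) = 63
Clamped end conditions give two more equations: 2h_0·M_0 + h_0·M_1 = 6(Δ_0 - g'(0)) = 66 and h_2·M_2 + 2h_2·M_3 = 6(g'(7) - Δ_2) = -18.
Hence M_0 = 679/37, M_1 = -544/37, M_2 = 536/37, M_3 = -869/74.
On [0, 3], with g_0(x) = a_0 + b_0·x + c_0·x² + d_0·x³: c_0 = M_0/2 = 679/74, d_0 = (M_1 - M_0)/(6h_0) = -1223/666, b_0 = Δ_0 - h_0(2M_0 + M_1)/6 = -6.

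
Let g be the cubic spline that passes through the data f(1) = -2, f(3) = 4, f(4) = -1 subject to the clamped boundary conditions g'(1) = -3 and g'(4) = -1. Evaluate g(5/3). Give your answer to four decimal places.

Let M_i = g''(x_i). Step sizes h_i = 2, 1; slopes of the chords Δ_i = (y_(i+1) - y_i)/h_i = 3, -5.
  2·M_0 + 6·M_1 + 1·M_2 = 6(Δ_1 - Δ_0) = -48
Clamped end conditions give two more equations: 2h_0·M_0 + h_0·M_1 = 6(Δ_0 - g'(1)) = 36 and h_1·M_1 + 2h_1·M_2 = 6(g'(4) - Δ_1) = 24.
Hence M_0 = 53/3, M_1 = -52/3, M_2 = 62/3.
On [1, 3], g(t) = -2 - 3·(t - 1) + 53/6·(t - 1)² - 35/12·(t - 1)³.
With (t - 1) = 2/3: g(5/3) = -76/81.

-0.9383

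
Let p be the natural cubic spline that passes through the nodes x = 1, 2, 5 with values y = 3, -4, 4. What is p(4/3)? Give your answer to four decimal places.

0.3086

Let σ_i = p''(x_i). Step sizes h_i = 1, 3; slopes of the chords Δ_i = (y_(i+1) - y_i)/h_i = -7, 8/3.
  1·σ_0 + 8·σ_1 + 3·σ_2 = 6(Δ_1 - Δ_0) = 58
Natural end conditions: σ_0 = σ_2 = 0.
Forward elimination and back-substitution give σ_0 = 0, σ_1 = 29/4, σ_2 = 0.
On [1, 2], p(x) = 3 - 197/24·(x - 1) + 0·(x - 1)² + 29/24·(x - 1)³.
With (x - 1) = 1/3: p(4/3) = 25/81.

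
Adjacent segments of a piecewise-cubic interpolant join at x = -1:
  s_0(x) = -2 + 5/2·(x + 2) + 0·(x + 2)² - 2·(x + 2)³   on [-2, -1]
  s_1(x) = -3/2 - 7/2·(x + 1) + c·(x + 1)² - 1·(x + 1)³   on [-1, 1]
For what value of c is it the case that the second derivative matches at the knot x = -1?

s_0''(x) = 0 - 12·(x + 2), so s_0''(-1) = -12. On the right, s_1''(-1) = 2c, so c = -6.

-6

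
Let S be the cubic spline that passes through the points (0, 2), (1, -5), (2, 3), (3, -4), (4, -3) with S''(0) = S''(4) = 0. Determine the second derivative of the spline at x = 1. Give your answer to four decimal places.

31.3929

Let m_i = S''(x_i). Step sizes h_i = 1, 1, 1, 1; slopes of the chords Δ_i = (y_(i+1) - y_i)/h_i = -7, 8, -7, 1.
  1·m_0 + 4·m_1 + 1·m_2 = 6(Δ_1 - Δ_0) = 90
  1·m_1 + 4·m_2 + 1·m_3 = 6(Δ_2 - Δ_1) = -90
  1·m_2 + 4·m_3 + 1·m_4 = 6(Δ_3 - Δ_2) = 48
Natural end conditions: m_0 = m_4 = 0.
Forward elimination and back-substitution give m_0 = 0, m_1 = 879/28, m_2 = -249/7, m_3 = 585/28, m_4 = 0.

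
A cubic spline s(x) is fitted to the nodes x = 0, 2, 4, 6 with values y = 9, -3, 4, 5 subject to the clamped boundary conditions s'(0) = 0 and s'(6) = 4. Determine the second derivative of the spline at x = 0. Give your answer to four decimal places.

-15.4667

Put M_i = s'' at the i-th knot. Here h = (2, 2, 2) and Δ = (-6, 7/2, 1/2), so the interior equations h_(i-1)·M_(i-1) + 2(h_(i-1)+h_i)·M_i + h_i·M_(i+1) = 6(Δ_i − Δ_(i-1)) read
  2·M_0 + 8·M_1 + 2·M_2 = 6(Δ_1 - Δ_0) = 57
  2·M_1 + 8·M_2 + 2·M_3 = 6(Δ_2 - Δ_1) = -18
Clamped end conditions give two more equations: 2h_0·M_0 + h_0·M_1 = 6(Δ_0 - s'(0)) = -36 and h_2·M_2 + 2h_2·M_3 = 6(s'(6) - Δ_2) = 21.
Forward elimination and back-substitution give M_0 = -232/15, M_1 = 194/15, M_2 = -233/30, M_3 = 137/15.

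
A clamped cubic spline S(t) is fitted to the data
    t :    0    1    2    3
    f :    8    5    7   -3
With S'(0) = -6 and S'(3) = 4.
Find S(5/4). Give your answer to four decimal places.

Write m_i for S''(x_i). With h_i = 1, 1, 1 and divided differences Δ_i = -3, 2, -10, the continuity of S' gives the tridiagonal system
  1·m_0 + 4·m_1 + 1·m_2 = 6(Δ_1 - Δ_0) = 30
  1·m_1 + 4·m_2 + 1·m_3 = 6(Δ_2 - Δ_1) = -72
Clamped end conditions give two more equations: 2h_0·m_0 + h_0·m_1 = 6(Δ_0 - S'(0)) = 18 and h_2·m_2 + 2h_2·m_3 = 6(S'(3) - Δ_2) = 84.
Solving: m_0 = 2/3, m_1 = 50/3, m_2 = -112/3, m_3 = 182/3.
On [1, 2], S(t) = 5 + 8/3·(t - 1) + 25/3·(t - 1)² - 9·(t - 1)³.
With (t - 1) = 1/4: S(5/4) = 387/64.

6.0469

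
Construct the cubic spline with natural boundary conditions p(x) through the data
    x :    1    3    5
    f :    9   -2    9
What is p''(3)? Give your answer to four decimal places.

8.2500

Let M_i = p''(x_i). Step sizes h_i = 2, 2; slopes of the chords Δ_i = (y_(i+1) - y_i)/h_i = -11/2, 11/2.
  2·M_0 + 8·M_1 + 2·M_2 = 6(Δ_1 - Δ_0) = 66
Natural end conditions: M_0 = M_2 = 0.
Solving: M_0 = 0, M_1 = 33/4, M_2 = 0.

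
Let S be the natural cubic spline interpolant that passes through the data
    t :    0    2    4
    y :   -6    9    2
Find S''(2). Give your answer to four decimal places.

Put m_i = S'' at the i-th knot. Here h = (2, 2) and Δ = (15/2, -7/2), so the interior equations h_(i-1)·m_(i-1) + 2(h_(i-1)+h_i)·m_i + h_i·m_(i+1) = 6(Δ_i − Δ_(i-1)) read
  2·m_0 + 8·m_1 + 2·m_2 = 6(Δ_1 - Δ_0) = -66
Natural end conditions: m_0 = m_2 = 0.
Hence m_0 = 0, m_1 = -33/4, m_2 = 0.

-8.2500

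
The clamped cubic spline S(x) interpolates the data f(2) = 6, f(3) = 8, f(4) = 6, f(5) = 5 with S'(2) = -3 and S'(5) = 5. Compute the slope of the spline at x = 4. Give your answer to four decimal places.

With σ_i denoting the second derivative at x_i, h_i = 1, 1, 1, and Δ_i = (y_(i+1) − y_i)/h_i = 2, -2, -1:
  1·σ_0 + 4·σ_1 + 1·σ_2 = 6(Δ_1 - Δ_0) = -24
  1·σ_1 + 4·σ_2 + 1·σ_3 = 6(Δ_2 - Δ_1) = 6
Clamped end conditions give two more equations: 2h_0·σ_0 + h_0·σ_1 = 6(Δ_0 - S'(2)) = 30 and h_2·σ_2 + 2h_2·σ_3 = 6(S'(5) - Δ_2) = 36.
Hence σ_0 = 308/15, σ_1 = -166/15, σ_2 = -4/15, σ_3 = 272/15.
On [4, 5], S'(x) = b_2 + 2c_2·(x - 4) + 3d_2·(x - 4)² with b_2 = Δ_2 - h_2(2σ_2 + σ_3)/6 = -59/15, c_2 = σ_2/2 = -2/15, d_2 = (σ_3 - σ_2)/(6h_2) = 46/15. So S'(4) = -59/15.

-3.9333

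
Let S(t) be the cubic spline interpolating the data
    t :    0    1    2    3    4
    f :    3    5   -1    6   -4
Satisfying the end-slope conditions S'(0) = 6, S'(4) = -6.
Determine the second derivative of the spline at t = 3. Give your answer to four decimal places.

-42.6429

Put m_i = S'' at the i-th knot. Here h = (1, 1, 1, 1) and Δ = (2, -6, 7, -10), so the interior equations h_(i-1)·m_(i-1) + 2(h_(i-1)+h_i)·m_i + h_i·m_(i+1) = 6(Δ_i − Δ_(i-1)) read
  1·m_0 + 4·m_1 + 1·m_2 = 6(Δ_1 - Δ_0) = -48
  1·m_1 + 4·m_2 + 1·m_3 = 6(Δ_2 - Δ_1) = 78
  1·m_2 + 4·m_3 + 1·m_4 = 6(Δ_3 - Δ_2) = -102
Clamped end conditions give two more equations: 2h_0·m_0 + h_0·m_1 = 6(Δ_0 - S'(0)) = -24 and h_3·m_3 + 2h_3·m_4 = 6(S'(4) - Δ_3) = 24.
Hence m_0 = -51/28, m_1 = -285/14, m_2 = 141/4, m_3 = -597/14, m_4 = 933/28.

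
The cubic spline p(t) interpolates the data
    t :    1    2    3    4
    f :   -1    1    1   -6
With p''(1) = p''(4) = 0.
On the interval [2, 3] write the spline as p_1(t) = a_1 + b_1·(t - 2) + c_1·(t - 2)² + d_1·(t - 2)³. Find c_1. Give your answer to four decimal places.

-0.2000

Put M_i = p'' at the i-th knot. Here h = (1, 1, 1) and Δ = (2, 0, -7), so the interior equations h_(i-1)·M_(i-1) + 2(h_(i-1)+h_i)·M_i + h_i·M_(i+1) = 6(Δ_i − Δ_(i-1)) read
  1·M_0 + 4·M_1 + 1·M_2 = 6(Δ_1 - Δ_0) = -12
  1·M_1 + 4·M_2 + 1·M_3 = 6(Δ_2 - Δ_1) = -42
Natural end conditions: M_0 = M_3 = 0.
Hence M_0 = 0, M_1 = -2/5, M_2 = -52/5, M_3 = 0.
On [2, 3], with p_1(t) = a_1 + b_1·(t - 2) + c_1·(t - 2)² + d_1·(t - 2)³: c_1 = M_1/2 = -1/5, d_1 = (M_2 - M_1)/(6h_1) = -5/3, b_1 = Δ_1 - h_1(2M_1 + M_2)/6 = 28/15.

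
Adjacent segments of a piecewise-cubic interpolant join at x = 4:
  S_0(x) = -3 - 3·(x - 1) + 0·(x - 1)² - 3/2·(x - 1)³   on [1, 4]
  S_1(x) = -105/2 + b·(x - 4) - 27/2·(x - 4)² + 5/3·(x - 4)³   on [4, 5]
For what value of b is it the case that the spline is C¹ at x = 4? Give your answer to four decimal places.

S_0'(x) = -3 + 0·(x - 1) - 9/2·(x - 1)², so S_0'(4) = -87/2. On the right, S_1'(4) = b, so b = -87/2.

-43.5000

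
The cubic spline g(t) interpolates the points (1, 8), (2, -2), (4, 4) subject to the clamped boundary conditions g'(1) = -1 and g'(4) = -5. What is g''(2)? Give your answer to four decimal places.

28.6667

With m_i denoting the second derivative at x_i, h_i = 1, 2, and Δ_i = (y_(i+1) − y_i)/h_i = -10, 3:
  1·m_0 + 6·m_1 + 2·m_2 = 6(Δ_1 - Δ_0) = 78
Clamped end conditions give two more equations: 2h_0·m_0 + h_0·m_1 = 6(Δ_0 - g'(1)) = -54 and h_1·m_1 + 2h_1·m_2 = 6(g'(4) - Δ_1) = -48.
Hence m_0 = -124/3, m_1 = 86/3, m_2 = -79/3.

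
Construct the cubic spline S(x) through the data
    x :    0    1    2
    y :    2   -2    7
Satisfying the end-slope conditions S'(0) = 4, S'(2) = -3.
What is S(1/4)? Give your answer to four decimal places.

Let σ_i = S''(x_i). Step sizes h_i = 1, 1; slopes of the chords Δ_i = (y_(i+1) - y_i)/h_i = -4, 9.
  1·σ_0 + 4·σ_1 + 1·σ_2 = 6(Δ_1 - Δ_0) = 78
Clamped end conditions give two more equations: 2h_0·σ_0 + h_0·σ_1 = 6(Δ_0 - S'(0)) = -48 and h_1·σ_1 + 2h_1·σ_2 = 6(S'(2) - Δ_1) = -72.
Forward elimination and back-substitution give σ_0 = -47, σ_1 = 46, σ_2 = -59.
On [0, 1], S(x) = 2 + 4·x - 47/2·x² + 31/2·x³.
With x = 1/4: S(1/4) = 227/128.

1.7734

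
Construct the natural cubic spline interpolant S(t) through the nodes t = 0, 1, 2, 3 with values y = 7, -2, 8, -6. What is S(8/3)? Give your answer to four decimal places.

0.9383

Let M_i = S''(x_i). Step sizes h_i = 1, 1, 1; slopes of the chords Δ_i = (y_(i+1) - y_i)/h_i = -9, 10, -14.
  1·M_0 + 4·M_1 + 1·M_2 = 6(Δ_1 - Δ_0) = 114
  1·M_1 + 4·M_2 + 1·M_3 = 6(Δ_2 - Δ_1) = -144
Natural end conditions: M_0 = M_3 = 0.
Hence M_0 = 0, M_1 = 40, M_2 = -46, M_3 = 0.
On [2, 3], S(t) = 8 + 4/3·(t - 2) - 23·(t - 2)² + 23/3·(t - 2)³.
With (t - 2) = 2/3: S(8/3) = 76/81.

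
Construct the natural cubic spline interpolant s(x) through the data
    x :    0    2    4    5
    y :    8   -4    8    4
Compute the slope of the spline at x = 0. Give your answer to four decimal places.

-10.1818

Write M_i for s''(x_i). With h_i = 2, 2, 1 and divided differences Δ_i = -6, 6, -4, the continuity of s' gives the tridiagonal system
  2·M_0 + 8·M_1 + 2·M_2 = 6(Δ_1 - Δ_0) = 72
  2·M_1 + 6·M_2 + 1·M_3 = 6(Δ_2 - Δ_1) = -60
Natural end conditions: M_0 = M_3 = 0.
Solving: M_0 = 0, M_1 = 138/11, M_2 = -156/11, M_3 = 0.
On [0, 2], s'(x) = b_0 + 2c_0·x + 3d_0·x² with b_0 = Δ_0 - h_0(2M_0 + M_1)/6 = -112/11, c_0 = M_0/2 = 0, d_0 = (M_1 - M_0)/(6h_0) = 23/22. So s'(0) = -112/11.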